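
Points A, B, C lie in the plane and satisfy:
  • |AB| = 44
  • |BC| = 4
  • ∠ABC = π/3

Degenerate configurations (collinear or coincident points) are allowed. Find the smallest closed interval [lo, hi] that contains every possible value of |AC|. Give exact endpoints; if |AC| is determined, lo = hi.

|AB| ∈ {44}
|BC| ∈ {4}
|AC| ∈ {4·√(111)}

|AC| = 4·√(111)  (≈ 42.1426)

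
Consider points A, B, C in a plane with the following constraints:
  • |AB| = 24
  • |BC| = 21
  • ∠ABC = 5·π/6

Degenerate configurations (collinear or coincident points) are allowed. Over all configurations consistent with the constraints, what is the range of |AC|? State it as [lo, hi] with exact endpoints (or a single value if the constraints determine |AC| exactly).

|AB| ∈ {24}
|BC| ∈ {21}
|AC| ∈ {3·√(56·√(3) + 113)}

|AC| = 3·√(56·√(3) + 113)  (≈ 43.4736)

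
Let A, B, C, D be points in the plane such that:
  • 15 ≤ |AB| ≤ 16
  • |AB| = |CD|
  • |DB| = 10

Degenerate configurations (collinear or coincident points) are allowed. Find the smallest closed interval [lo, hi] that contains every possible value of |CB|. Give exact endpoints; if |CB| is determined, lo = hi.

|AB| ∈ [15, 16]
|BD| ∈ {10}
|CD| ∈ [15, 16]
|AD| ∈ [5, 26]
|BC| ∈ [5, 26]
|AC| ∈ [0, 42]

|CB| ∈ [5, 26]  (≈ [5.0000, 26.0000])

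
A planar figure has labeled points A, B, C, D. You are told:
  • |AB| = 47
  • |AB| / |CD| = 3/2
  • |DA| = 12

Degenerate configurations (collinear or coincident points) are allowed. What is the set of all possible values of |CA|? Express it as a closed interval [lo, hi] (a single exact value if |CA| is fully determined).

|CA| ∈ [58/3, 130/3]  (≈ [19.3333, 43.3333])

|AB| ∈ {47}
|AD| ∈ {12}
|CD| ∈ {94/3}
|BD| ∈ [35, 59]
|AC| ∈ [58/3, 130/3]
|BC| ∈ [11/3, 271/3]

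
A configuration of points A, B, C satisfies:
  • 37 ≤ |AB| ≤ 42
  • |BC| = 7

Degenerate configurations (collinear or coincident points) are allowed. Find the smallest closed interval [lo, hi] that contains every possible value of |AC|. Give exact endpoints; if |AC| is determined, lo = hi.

|AB| ∈ [37, 42]
|BC| ∈ {7}
|AC| ∈ [30, 49]

|AC| ∈ [30, 49]  (≈ [30.0000, 49.0000])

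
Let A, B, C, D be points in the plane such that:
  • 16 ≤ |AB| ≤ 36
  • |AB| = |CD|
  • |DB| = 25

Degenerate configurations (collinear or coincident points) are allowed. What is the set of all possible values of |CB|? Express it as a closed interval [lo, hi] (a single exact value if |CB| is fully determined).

|AB| ∈ [16, 36]
|BD| ∈ {25}
|CD| ∈ [16, 36]
|AD| ∈ [0, 61]
|BC| ∈ [0, 61]
|AC| ∈ [0, 97]

|CB| ∈ [0, 61]  (≈ [0.0000, 61.0000])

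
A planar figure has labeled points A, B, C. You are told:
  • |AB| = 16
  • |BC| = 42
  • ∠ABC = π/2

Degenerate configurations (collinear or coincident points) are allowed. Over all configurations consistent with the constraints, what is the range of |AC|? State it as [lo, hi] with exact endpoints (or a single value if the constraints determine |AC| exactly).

|AB| ∈ {16}
|BC| ∈ {42}
|AC| ∈ {2·√(505)}

|AC| = 2·√(505)  (≈ 44.9444)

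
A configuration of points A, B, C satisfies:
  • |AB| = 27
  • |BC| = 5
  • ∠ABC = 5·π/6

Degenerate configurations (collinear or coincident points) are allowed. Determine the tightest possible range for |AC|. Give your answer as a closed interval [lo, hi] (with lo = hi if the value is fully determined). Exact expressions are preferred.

|AC| = √(135·√(3) + 754)  (≈ 31.4297)

|AB| ∈ {27}
|BC| ∈ {5}
|AC| ∈ {√(135·√(3) + 754)}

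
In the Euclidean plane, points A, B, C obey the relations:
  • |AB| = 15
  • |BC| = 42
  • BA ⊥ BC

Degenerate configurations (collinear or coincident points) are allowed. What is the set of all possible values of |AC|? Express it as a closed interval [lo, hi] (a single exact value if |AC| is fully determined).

|AB| ∈ {15}
|BC| ∈ {42}
|AC| ∈ {3·√(221)}

|AC| = 3·√(221)  (≈ 44.5982)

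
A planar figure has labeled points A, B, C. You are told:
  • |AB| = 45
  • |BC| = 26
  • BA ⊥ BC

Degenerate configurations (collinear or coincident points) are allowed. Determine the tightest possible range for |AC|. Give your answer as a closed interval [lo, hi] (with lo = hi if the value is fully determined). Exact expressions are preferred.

|AC| = √(2701)  (≈ 51.9711)

|AB| ∈ {45}
|BC| ∈ {26}
|AC| ∈ {√(2701)}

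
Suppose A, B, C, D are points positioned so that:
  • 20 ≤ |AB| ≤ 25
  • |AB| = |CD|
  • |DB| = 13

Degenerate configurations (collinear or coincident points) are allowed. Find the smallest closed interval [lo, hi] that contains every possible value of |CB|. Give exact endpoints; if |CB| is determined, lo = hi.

|AB| ∈ [20, 25]
|BD| ∈ {13}
|CD| ∈ [20, 25]
|AD| ∈ [7, 38]
|BC| ∈ [7, 38]
|AC| ∈ [0, 63]

|CB| ∈ [7, 38]  (≈ [7.0000, 38.0000])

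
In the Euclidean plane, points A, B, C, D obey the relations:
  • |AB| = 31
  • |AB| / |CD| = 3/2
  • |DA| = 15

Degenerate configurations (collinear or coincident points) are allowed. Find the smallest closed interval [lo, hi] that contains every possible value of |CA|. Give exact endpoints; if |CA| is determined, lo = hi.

|CA| ∈ [17/3, 107/3]  (≈ [5.6667, 35.6667])

|AB| ∈ {31}
|AD| ∈ {15}
|CD| ∈ {62/3}
|BD| ∈ [16, 46]
|AC| ∈ [17/3, 107/3]
|BC| ∈ [0, 200/3]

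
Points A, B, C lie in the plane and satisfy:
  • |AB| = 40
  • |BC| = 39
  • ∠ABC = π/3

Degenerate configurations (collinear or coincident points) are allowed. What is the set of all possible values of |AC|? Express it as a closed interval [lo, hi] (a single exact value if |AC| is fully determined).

|AC| = √(1561)  (≈ 39.5095)

|AB| ∈ {40}
|BC| ∈ {39}
|AC| ∈ {√(1561)}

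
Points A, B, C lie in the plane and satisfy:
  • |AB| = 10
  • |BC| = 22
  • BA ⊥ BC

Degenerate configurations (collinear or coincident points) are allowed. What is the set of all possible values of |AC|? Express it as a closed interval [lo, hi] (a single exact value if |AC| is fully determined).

|AC| = 2·√(146)  (≈ 24.1661)

|AB| ∈ {10}
|BC| ∈ {22}
|AC| ∈ {2·√(146)}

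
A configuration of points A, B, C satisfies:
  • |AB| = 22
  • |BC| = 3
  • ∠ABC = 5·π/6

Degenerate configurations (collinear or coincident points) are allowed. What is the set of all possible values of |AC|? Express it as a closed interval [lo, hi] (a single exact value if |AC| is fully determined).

|AB| ∈ {22}
|BC| ∈ {3}
|AC| ∈ {√(66·√(3) + 493)}

|AC| = √(66·√(3) + 493)  (≈ 24.6438)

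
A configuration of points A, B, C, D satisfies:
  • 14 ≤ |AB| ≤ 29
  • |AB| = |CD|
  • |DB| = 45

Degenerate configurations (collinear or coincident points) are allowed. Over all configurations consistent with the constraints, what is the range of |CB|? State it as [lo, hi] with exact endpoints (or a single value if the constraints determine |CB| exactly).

|AB| ∈ [14, 29]
|BD| ∈ {45}
|CD| ∈ [14, 29]
|AD| ∈ [16, 74]
|BC| ∈ [16, 74]
|AC| ∈ [0, 103]

|CB| ∈ [16, 74]  (≈ [16.0000, 74.0000])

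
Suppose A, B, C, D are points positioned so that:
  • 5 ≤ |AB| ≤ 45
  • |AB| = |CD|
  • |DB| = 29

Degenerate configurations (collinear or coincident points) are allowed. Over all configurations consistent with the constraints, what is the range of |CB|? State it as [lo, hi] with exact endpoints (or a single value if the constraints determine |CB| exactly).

|CB| ∈ [0, 74]  (≈ [0.0000, 74.0000])

|AB| ∈ [5, 45]
|BD| ∈ {29}
|CD| ∈ [5, 45]
|AD| ∈ [0, 74]
|BC| ∈ [0, 74]
|AC| ∈ [0, 119]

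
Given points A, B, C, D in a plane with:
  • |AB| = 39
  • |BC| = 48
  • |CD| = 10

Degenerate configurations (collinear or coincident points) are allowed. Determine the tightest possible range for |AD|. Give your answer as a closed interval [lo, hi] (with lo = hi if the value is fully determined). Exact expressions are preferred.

|AD| ∈ [0, 97]  (≈ [0.0000, 97.0000])

|AB| ∈ {39}
|BC| ∈ {48}
|CD| ∈ {10}
|AC| ∈ [9, 87]
|BD| ∈ [38, 58]
|AD| ∈ [0, 97]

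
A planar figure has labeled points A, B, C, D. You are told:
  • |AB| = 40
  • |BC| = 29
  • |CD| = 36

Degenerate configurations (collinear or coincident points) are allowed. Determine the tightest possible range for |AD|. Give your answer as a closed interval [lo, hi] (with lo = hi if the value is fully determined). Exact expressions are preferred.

|AB| ∈ {40}
|BC| ∈ {29}
|CD| ∈ {36}
|AC| ∈ [11, 69]
|BD| ∈ [7, 65]
|AD| ∈ [0, 105]

|AD| ∈ [0, 105]  (≈ [0.0000, 105.0000])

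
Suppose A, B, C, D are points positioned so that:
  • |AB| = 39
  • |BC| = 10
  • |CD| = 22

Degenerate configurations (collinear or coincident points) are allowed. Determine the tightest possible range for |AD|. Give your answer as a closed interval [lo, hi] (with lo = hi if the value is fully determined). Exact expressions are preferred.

|AB| ∈ {39}
|BC| ∈ {10}
|CD| ∈ {22}
|AC| ∈ [29, 49]
|BD| ∈ [12, 32]
|AD| ∈ [7, 71]

|AD| ∈ [7, 71]  (≈ [7.0000, 71.0000])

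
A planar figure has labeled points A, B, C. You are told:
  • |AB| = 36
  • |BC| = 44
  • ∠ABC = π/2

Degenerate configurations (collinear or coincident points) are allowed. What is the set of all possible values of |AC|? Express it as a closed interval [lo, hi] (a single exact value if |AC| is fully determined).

|AC| = 4·√(202)  (≈ 56.8507)

|AB| ∈ {36}
|BC| ∈ {44}
|AC| ∈ {4·√(202)}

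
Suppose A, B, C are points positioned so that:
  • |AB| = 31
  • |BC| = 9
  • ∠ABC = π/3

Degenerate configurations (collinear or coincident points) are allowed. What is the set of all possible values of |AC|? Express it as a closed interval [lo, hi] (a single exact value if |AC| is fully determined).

|AC| = √(763)  (≈ 27.6225)

|AB| ∈ {31}
|BC| ∈ {9}
|AC| ∈ {√(763)}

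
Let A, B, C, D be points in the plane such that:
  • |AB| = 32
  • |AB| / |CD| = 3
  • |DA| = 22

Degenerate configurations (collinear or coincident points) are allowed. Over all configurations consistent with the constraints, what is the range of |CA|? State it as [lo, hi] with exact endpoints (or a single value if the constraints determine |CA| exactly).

|AB| ∈ {32}
|AD| ∈ {22}
|CD| ∈ {32/3}
|BD| ∈ [10, 54]
|AC| ∈ [34/3, 98/3]
|BC| ∈ [0, 194/3]

|CA| ∈ [34/3, 98/3]  (≈ [11.3333, 32.6667])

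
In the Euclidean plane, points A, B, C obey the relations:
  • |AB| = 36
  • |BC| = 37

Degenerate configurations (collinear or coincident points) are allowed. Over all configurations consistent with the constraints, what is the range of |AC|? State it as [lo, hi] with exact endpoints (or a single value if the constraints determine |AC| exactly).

|AB| ∈ {36}
|BC| ∈ {37}
|AC| ∈ [1, 73]

|AC| ∈ [1, 73]  (≈ [1.0000, 73.0000])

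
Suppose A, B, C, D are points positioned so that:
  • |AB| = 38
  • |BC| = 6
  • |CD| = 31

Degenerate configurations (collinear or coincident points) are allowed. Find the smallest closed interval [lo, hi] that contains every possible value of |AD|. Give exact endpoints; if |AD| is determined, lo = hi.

|AB| ∈ {38}
|BC| ∈ {6}
|CD| ∈ {31}
|AC| ∈ [32, 44]
|BD| ∈ [25, 37]
|AD| ∈ [1, 75]

|AD| ∈ [1, 75]  (≈ [1.0000, 75.0000])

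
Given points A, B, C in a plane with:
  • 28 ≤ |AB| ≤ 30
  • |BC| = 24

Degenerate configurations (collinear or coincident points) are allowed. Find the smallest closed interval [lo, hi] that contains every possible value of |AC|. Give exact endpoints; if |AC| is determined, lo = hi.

|AB| ∈ [28, 30]
|BC| ∈ {24}
|AC| ∈ [4, 54]

|AC| ∈ [4, 54]  (≈ [4.0000, 54.0000])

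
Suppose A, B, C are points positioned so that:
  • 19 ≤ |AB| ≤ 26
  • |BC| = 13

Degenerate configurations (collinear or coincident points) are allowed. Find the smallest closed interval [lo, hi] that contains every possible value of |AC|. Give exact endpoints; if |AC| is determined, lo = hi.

|AB| ∈ [19, 26]
|BC| ∈ {13}
|AC| ∈ [6, 39]

|AC| ∈ [6, 39]  (≈ [6.0000, 39.0000])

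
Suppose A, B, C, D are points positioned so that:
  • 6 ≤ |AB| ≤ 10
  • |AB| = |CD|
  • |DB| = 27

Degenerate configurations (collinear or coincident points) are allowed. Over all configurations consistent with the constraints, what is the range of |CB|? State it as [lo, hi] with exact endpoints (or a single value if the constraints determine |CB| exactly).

|AB| ∈ [6, 10]
|BD| ∈ {27}
|CD| ∈ [6, 10]
|AD| ∈ [17, 37]
|BC| ∈ [17, 37]
|AC| ∈ [7, 47]

|CB| ∈ [17, 37]  (≈ [17.0000, 37.0000])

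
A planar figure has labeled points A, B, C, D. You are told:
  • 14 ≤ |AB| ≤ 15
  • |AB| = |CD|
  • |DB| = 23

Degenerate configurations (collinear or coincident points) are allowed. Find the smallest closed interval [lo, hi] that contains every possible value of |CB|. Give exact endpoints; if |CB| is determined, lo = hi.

|AB| ∈ [14, 15]
|BD| ∈ {23}
|CD| ∈ [14, 15]
|AD| ∈ [8, 38]
|BC| ∈ [8, 38]
|AC| ∈ [0, 53]

|CB| ∈ [8, 38]  (≈ [8.0000, 38.0000])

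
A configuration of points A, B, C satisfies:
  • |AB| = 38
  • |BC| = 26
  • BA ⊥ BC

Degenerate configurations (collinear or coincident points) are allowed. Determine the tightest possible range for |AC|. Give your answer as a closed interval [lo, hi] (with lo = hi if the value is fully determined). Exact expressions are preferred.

|AC| = 2·√(530)  (≈ 46.0435)

|AB| ∈ {38}
|BC| ∈ {26}
|AC| ∈ {2·√(530)}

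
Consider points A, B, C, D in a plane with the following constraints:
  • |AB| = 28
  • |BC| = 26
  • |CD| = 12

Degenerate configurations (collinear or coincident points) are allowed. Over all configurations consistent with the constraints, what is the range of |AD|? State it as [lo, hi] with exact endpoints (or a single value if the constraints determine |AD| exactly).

|AD| ∈ [0, 66]  (≈ [0.0000, 66.0000])

|AB| ∈ {28}
|BC| ∈ {26}
|CD| ∈ {12}
|AC| ∈ [2, 54]
|BD| ∈ [14, 38]
|AD| ∈ [0, 66]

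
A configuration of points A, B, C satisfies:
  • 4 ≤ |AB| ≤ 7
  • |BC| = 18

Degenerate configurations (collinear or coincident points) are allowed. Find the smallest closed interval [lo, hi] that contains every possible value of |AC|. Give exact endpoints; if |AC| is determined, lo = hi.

|AC| ∈ [11, 25]  (≈ [11.0000, 25.0000])

|AB| ∈ [4, 7]
|BC| ∈ {18}
|AC| ∈ [11, 25]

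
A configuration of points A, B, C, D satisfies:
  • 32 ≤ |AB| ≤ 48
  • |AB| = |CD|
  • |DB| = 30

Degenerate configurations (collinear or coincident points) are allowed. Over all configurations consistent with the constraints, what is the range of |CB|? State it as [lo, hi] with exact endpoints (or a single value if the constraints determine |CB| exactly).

|CB| ∈ [2, 78]  (≈ [2.0000, 78.0000])

|AB| ∈ [32, 48]
|BD| ∈ {30}
|CD| ∈ [32, 48]
|AD| ∈ [2, 78]
|BC| ∈ [2, 78]
|AC| ∈ [0, 126]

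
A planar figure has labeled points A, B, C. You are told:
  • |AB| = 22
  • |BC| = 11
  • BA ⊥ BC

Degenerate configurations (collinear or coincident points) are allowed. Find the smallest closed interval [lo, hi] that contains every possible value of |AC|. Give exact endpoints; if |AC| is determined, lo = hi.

|AC| = 11·√(5)  (≈ 24.5967)

|AB| ∈ {22}
|BC| ∈ {11}
|AC| ∈ {11·√(5)}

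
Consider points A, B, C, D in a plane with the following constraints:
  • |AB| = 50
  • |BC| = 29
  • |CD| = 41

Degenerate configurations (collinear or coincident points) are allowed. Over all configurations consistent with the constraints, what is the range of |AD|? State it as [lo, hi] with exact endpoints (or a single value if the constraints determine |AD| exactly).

|AB| ∈ {50}
|BC| ∈ {29}
|CD| ∈ {41}
|AC| ∈ [21, 79]
|BD| ∈ [12, 70]
|AD| ∈ [0, 120]

|AD| ∈ [0, 120]  (≈ [0.0000, 120.0000])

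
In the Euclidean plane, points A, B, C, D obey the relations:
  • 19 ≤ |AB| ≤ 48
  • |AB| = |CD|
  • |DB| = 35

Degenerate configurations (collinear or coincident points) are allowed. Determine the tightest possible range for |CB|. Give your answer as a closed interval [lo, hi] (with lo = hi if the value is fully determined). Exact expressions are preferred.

|CB| ∈ [0, 83]  (≈ [0.0000, 83.0000])

|AB| ∈ [19, 48]
|BD| ∈ {35}
|CD| ∈ [19, 48]
|AD| ∈ [0, 83]
|BC| ∈ [0, 83]
|AC| ∈ [0, 131]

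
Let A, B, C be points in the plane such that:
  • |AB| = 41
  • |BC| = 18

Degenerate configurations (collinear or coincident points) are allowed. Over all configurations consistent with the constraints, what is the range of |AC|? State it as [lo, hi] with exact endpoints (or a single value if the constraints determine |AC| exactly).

|AB| ∈ {41}
|BC| ∈ {18}
|AC| ∈ [23, 59]

|AC| ∈ [23, 59]  (≈ [23.0000, 59.0000])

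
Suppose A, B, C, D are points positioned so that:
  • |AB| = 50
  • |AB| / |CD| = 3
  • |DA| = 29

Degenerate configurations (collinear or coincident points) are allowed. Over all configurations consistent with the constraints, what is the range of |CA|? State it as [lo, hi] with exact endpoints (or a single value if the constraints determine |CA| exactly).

|AB| ∈ {50}
|AD| ∈ {29}
|CD| ∈ {50/3}
|BD| ∈ [21, 79]
|AC| ∈ [37/3, 137/3]
|BC| ∈ [13/3, 287/3]

|CA| ∈ [37/3, 137/3]  (≈ [12.3333, 45.6667])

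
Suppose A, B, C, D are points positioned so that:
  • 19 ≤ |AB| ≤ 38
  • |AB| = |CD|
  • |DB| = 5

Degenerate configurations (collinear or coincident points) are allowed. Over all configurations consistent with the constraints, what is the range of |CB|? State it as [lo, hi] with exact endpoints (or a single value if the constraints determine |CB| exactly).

|AB| ∈ [19, 38]
|BD| ∈ {5}
|CD| ∈ [19, 38]
|AD| ∈ [14, 43]
|BC| ∈ [14, 43]
|AC| ∈ [0, 81]

|CB| ∈ [14, 43]  (≈ [14.0000, 43.0000])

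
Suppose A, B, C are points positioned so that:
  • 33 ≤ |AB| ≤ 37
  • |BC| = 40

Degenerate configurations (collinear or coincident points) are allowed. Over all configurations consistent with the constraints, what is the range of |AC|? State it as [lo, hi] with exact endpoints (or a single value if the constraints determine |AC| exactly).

|AC| ∈ [3, 77]  (≈ [3.0000, 77.0000])

|AB| ∈ [33, 37]
|BC| ∈ {40}
|AC| ∈ [3, 77]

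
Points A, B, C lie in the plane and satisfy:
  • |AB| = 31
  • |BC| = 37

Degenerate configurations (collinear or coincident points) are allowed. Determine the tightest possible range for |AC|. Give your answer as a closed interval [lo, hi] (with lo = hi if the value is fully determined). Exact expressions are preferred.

|AC| ∈ [6, 68]  (≈ [6.0000, 68.0000])

|AB| ∈ {31}
|BC| ∈ {37}
|AC| ∈ [6, 68]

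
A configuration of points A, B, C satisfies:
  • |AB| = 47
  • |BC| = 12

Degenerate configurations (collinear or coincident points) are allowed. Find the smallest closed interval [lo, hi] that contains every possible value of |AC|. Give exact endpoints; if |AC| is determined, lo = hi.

|AC| ∈ [35, 59]  (≈ [35.0000, 59.0000])

|AB| ∈ {47}
|BC| ∈ {12}
|AC| ∈ [35, 59]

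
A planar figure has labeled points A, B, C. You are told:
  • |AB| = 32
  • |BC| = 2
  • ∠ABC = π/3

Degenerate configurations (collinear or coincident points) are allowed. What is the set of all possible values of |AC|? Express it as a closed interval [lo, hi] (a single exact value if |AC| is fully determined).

|AC| = 2·√(241)  (≈ 31.0483)

|AB| ∈ {32}
|BC| ∈ {2}
|AC| ∈ {2·√(241)}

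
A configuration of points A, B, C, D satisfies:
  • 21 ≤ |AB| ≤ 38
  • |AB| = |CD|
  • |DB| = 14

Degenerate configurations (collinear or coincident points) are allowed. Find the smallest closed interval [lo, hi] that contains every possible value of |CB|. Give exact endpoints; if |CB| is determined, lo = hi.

|AB| ∈ [21, 38]
|BD| ∈ {14}
|CD| ∈ [21, 38]
|AD| ∈ [7, 52]
|BC| ∈ [7, 52]
|AC| ∈ [0, 90]

|CB| ∈ [7, 52]  (≈ [7.0000, 52.0000])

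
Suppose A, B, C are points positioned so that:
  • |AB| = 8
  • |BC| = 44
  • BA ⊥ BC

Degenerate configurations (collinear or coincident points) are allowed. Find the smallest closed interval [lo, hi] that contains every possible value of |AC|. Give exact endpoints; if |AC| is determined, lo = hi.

|AB| ∈ {8}
|BC| ∈ {44}
|AC| ∈ {20·√(5)}

|AC| = 20·√(5)  (≈ 44.7214)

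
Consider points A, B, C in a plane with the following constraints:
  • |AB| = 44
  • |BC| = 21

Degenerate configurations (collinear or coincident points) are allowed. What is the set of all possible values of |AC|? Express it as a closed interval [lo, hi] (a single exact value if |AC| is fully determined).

|AB| ∈ {44}
|BC| ∈ {21}
|AC| ∈ [23, 65]

|AC| ∈ [23, 65]  (≈ [23.0000, 65.0000])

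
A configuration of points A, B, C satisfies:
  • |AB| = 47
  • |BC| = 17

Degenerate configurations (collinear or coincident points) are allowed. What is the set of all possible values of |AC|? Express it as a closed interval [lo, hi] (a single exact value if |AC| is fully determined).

|AC| ∈ [30, 64]  (≈ [30.0000, 64.0000])

|AB| ∈ {47}
|BC| ∈ {17}
|AC| ∈ [30, 64]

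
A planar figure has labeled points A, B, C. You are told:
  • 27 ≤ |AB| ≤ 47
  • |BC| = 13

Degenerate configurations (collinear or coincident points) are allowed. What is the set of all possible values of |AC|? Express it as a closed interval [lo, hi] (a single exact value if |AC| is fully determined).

|AC| ∈ [14, 60]  (≈ [14.0000, 60.0000])

|AB| ∈ [27, 47]
|BC| ∈ {13}
|AC| ∈ [14, 60]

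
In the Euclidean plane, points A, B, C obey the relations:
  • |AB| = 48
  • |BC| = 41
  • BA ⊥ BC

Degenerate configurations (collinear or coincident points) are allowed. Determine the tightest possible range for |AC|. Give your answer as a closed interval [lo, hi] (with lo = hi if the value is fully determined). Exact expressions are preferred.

|AC| = √(3985)  (≈ 63.1269)

|AB| ∈ {48}
|BC| ∈ {41}
|AC| ∈ {√(3985)}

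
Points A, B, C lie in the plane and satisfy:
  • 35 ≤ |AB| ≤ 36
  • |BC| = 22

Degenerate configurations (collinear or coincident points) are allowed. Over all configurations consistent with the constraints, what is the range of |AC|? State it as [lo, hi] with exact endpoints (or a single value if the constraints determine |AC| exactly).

|AB| ∈ [35, 36]
|BC| ∈ {22}
|AC| ∈ [13, 58]

|AC| ∈ [13, 58]  (≈ [13.0000, 58.0000])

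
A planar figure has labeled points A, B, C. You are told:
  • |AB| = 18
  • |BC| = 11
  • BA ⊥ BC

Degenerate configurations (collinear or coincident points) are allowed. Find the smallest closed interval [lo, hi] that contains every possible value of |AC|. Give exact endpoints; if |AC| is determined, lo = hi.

|AC| = √(445)  (≈ 21.0950)

|AB| ∈ {18}
|BC| ∈ {11}
|AC| ∈ {√(445)}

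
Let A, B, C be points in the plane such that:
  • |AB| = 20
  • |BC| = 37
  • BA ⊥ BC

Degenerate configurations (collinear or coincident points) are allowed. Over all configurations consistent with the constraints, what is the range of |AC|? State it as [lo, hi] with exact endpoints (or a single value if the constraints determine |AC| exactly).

|AC| = √(1769)  (≈ 42.0595)

|AB| ∈ {20}
|BC| ∈ {37}
|AC| ∈ {√(1769)}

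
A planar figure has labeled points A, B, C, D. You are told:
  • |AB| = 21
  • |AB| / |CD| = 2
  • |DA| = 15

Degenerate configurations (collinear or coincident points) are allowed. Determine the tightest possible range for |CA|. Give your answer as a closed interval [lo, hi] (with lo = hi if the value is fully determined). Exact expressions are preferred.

|AB| ∈ {21}
|AD| ∈ {15}
|CD| ∈ {21/2}
|BD| ∈ [6, 36]
|AC| ∈ [9/2, 51/2]
|BC| ∈ [0, 93/2]

|CA| ∈ [9/2, 51/2]  (≈ [4.5000, 25.5000])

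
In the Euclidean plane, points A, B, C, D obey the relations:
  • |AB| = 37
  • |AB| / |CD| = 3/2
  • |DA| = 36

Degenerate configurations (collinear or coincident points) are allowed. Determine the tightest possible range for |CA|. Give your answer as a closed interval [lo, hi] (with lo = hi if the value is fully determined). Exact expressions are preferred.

|CA| ∈ [34/3, 182/3]  (≈ [11.3333, 60.6667])

|AB| ∈ {37}
|AD| ∈ {36}
|CD| ∈ {74/3}
|BD| ∈ [1, 73]
|AC| ∈ [34/3, 182/3]
|BC| ∈ [0, 293/3]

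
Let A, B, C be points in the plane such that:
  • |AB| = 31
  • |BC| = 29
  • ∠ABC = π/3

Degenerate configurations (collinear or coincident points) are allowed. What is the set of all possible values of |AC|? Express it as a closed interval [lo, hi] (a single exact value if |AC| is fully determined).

|AB| ∈ {31}
|BC| ∈ {29}
|AC| ∈ {√(903)}

|AC| = √(903)  (≈ 30.0500)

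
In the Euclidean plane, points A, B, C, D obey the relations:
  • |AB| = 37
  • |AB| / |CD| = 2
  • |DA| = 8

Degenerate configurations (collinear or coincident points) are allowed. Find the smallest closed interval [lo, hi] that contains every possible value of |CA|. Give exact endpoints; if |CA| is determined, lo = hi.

|AB| ∈ {37}
|AD| ∈ {8}
|CD| ∈ {37/2}
|BD| ∈ [29, 45]
|AC| ∈ [21/2, 53/2]
|BC| ∈ [21/2, 127/2]

|CA| ∈ [21/2, 53/2]  (≈ [10.5000, 26.5000])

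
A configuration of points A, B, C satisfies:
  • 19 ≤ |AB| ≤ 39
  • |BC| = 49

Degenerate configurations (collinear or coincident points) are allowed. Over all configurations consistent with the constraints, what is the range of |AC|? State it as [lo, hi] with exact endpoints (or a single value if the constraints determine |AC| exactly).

|AC| ∈ [10, 88]  (≈ [10.0000, 88.0000])

|AB| ∈ [19, 39]
|BC| ∈ {49}
|AC| ∈ [10, 88]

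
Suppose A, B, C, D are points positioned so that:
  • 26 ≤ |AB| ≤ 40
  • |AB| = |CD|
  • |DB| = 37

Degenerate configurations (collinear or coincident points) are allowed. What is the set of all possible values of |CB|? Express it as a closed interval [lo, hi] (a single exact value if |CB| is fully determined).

|CB| ∈ [0, 77]  (≈ [0.0000, 77.0000])

|AB| ∈ [26, 40]
|BD| ∈ {37}
|CD| ∈ [26, 40]
|AD| ∈ [0, 77]
|BC| ∈ [0, 77]
|AC| ∈ [0, 117]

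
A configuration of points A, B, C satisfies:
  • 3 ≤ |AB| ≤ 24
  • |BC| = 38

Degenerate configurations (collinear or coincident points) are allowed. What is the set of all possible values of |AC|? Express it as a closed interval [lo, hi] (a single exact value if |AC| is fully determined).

|AC| ∈ [14, 62]  (≈ [14.0000, 62.0000])

|AB| ∈ [3, 24]
|BC| ∈ {38}
|AC| ∈ [14, 62]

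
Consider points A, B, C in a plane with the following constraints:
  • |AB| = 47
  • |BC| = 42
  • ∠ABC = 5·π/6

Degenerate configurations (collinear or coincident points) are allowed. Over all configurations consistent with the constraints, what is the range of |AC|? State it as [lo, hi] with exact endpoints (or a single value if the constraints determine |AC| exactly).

|AC| = √(1974·√(3) + 3973)  (≈ 85.9771)

|AB| ∈ {47}
|BC| ∈ {42}
|AC| ∈ {√(1974·√(3) + 3973)}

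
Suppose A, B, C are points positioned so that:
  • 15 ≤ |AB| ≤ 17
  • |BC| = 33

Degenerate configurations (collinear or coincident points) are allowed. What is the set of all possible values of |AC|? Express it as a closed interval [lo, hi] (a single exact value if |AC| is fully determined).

|AC| ∈ [16, 50]  (≈ [16.0000, 50.0000])

|AB| ∈ [15, 17]
|BC| ∈ {33}
|AC| ∈ [16, 50]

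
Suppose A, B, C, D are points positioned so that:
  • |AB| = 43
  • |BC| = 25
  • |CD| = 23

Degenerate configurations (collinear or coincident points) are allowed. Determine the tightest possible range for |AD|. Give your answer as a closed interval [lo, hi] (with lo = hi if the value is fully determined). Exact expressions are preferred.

|AD| ∈ [0, 91]  (≈ [0.0000, 91.0000])

|AB| ∈ {43}
|BC| ∈ {25}
|CD| ∈ {23}
|AC| ∈ [18, 68]
|BD| ∈ [2, 48]
|AD| ∈ [0, 91]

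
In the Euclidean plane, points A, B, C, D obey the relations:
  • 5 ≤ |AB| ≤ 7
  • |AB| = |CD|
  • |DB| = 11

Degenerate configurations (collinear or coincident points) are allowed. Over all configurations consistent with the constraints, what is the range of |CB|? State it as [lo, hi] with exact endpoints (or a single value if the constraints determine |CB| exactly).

|AB| ∈ [5, 7]
|BD| ∈ {11}
|CD| ∈ [5, 7]
|AD| ∈ [4, 18]
|BC| ∈ [4, 18]
|AC| ∈ [0, 25]

|CB| ∈ [4, 18]  (≈ [4.0000, 18.0000])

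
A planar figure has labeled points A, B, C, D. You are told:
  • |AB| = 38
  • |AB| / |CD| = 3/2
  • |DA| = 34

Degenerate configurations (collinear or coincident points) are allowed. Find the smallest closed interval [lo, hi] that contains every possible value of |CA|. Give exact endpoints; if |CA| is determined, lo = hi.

|CA| ∈ [26/3, 178/3]  (≈ [8.6667, 59.3333])

|AB| ∈ {38}
|AD| ∈ {34}
|CD| ∈ {76/3}
|BD| ∈ [4, 72]
|AC| ∈ [26/3, 178/3]
|BC| ∈ [0, 292/3]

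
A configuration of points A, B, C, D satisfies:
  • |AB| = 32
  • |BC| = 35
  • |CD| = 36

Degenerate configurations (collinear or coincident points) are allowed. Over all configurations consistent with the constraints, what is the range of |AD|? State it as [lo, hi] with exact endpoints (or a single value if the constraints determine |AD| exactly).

|AB| ∈ {32}
|BC| ∈ {35}
|CD| ∈ {36}
|AC| ∈ [3, 67]
|BD| ∈ [1, 71]
|AD| ∈ [0, 103]

|AD| ∈ [0, 103]  (≈ [0.0000, 103.0000])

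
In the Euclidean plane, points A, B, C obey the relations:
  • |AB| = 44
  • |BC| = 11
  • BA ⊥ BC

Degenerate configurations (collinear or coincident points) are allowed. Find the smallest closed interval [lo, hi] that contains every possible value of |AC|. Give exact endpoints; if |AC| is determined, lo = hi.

|AB| ∈ {44}
|BC| ∈ {11}
|AC| ∈ {11·√(17)}

|AC| = 11·√(17)  (≈ 45.3542)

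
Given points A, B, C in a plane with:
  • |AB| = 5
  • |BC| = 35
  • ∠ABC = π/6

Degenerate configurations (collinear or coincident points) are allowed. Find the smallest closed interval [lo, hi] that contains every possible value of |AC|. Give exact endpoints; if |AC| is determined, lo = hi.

|AB| ∈ {5}
|BC| ∈ {35}
|AC| ∈ {5·√(50 - 7·√(3))}

|AC| = 5·√(50 - 7·√(3))  (≈ 30.7716)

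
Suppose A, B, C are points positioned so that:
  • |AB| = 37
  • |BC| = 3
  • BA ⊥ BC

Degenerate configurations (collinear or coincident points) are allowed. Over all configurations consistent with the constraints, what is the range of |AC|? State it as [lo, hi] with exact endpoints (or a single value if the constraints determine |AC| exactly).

|AC| = √(1378)  (≈ 37.1214)

|AB| ∈ {37}
|BC| ∈ {3}
|AC| ∈ {√(1378)}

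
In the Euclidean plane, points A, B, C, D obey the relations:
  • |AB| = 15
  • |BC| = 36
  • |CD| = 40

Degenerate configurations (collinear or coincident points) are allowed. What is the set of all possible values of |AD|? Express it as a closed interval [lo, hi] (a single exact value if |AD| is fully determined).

|AD| ∈ [0, 91]  (≈ [0.0000, 91.0000])

|AB| ∈ {15}
|BC| ∈ {36}
|CD| ∈ {40}
|AC| ∈ [21, 51]
|BD| ∈ [4, 76]
|AD| ∈ [0, 91]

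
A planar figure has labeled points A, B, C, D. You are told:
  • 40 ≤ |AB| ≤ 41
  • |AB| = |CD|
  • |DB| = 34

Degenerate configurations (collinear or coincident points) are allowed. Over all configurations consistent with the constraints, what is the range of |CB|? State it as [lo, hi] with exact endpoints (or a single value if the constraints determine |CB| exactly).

|CB| ∈ [6, 75]  (≈ [6.0000, 75.0000])

|AB| ∈ [40, 41]
|BD| ∈ {34}
|CD| ∈ [40, 41]
|AD| ∈ [6, 75]
|BC| ∈ [6, 75]
|AC| ∈ [0, 116]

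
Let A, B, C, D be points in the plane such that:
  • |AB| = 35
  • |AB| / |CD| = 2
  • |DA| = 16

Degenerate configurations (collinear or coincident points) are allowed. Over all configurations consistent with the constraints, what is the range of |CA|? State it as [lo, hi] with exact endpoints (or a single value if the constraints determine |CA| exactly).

|CA| ∈ [3/2, 67/2]  (≈ [1.5000, 33.5000])

|AB| ∈ {35}
|AD| ∈ {16}
|CD| ∈ {35/2}
|BD| ∈ [19, 51]
|AC| ∈ [3/2, 67/2]
|BC| ∈ [3/2, 137/2]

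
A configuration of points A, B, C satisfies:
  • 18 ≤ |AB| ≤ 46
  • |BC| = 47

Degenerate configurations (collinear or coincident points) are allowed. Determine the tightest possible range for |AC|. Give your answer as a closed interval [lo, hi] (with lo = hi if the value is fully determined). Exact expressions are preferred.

|AC| ∈ [1, 93]  (≈ [1.0000, 93.0000])

|AB| ∈ [18, 46]
|BC| ∈ {47}
|AC| ∈ [1, 93]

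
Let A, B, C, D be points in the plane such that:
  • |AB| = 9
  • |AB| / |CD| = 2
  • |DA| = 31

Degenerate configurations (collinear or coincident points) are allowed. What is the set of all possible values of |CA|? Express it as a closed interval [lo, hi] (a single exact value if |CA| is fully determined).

|AB| ∈ {9}
|AD| ∈ {31}
|CD| ∈ {9/2}
|BD| ∈ [22, 40]
|AC| ∈ [53/2, 71/2]
|BC| ∈ [35/2, 89/2]

|CA| ∈ [53/2, 71/2]  (≈ [26.5000, 35.5000])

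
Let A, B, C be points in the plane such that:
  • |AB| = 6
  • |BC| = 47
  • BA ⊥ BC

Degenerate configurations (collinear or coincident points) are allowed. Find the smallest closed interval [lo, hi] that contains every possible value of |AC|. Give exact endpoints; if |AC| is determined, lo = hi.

|AC| = √(2245)  (≈ 47.3814)

|AB| ∈ {6}
|BC| ∈ {47}
|AC| ∈ {√(2245)}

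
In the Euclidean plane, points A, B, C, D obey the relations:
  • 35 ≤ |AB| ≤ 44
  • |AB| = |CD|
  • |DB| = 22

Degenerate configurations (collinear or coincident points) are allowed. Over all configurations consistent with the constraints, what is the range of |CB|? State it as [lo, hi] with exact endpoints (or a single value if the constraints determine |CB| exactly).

|CB| ∈ [13, 66]  (≈ [13.0000, 66.0000])

|AB| ∈ [35, 44]
|BD| ∈ {22}
|CD| ∈ [35, 44]
|AD| ∈ [13, 66]
|BC| ∈ [13, 66]
|AC| ∈ [0, 110]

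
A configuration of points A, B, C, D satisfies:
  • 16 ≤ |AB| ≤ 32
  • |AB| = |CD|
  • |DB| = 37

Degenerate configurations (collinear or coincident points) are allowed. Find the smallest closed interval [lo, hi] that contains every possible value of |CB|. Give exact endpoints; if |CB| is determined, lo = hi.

|CB| ∈ [5, 69]  (≈ [5.0000, 69.0000])

|AB| ∈ [16, 32]
|BD| ∈ {37}
|CD| ∈ [16, 32]
|AD| ∈ [5, 69]
|BC| ∈ [5, 69]
|AC| ∈ [0, 101]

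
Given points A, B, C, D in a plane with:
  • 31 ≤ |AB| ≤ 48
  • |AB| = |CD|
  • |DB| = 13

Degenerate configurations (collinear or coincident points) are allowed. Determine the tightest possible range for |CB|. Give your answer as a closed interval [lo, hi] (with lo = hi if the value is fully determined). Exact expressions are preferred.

|CB| ∈ [18, 61]  (≈ [18.0000, 61.0000])

|AB| ∈ [31, 48]
|BD| ∈ {13}
|CD| ∈ [31, 48]
|AD| ∈ [18, 61]
|BC| ∈ [18, 61]
|AC| ∈ [0, 109]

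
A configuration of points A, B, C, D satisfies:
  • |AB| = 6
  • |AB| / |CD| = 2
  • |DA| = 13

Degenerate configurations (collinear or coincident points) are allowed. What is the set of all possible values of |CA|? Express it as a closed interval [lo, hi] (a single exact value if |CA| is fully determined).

|CA| ∈ [10, 16]  (≈ [10.0000, 16.0000])

|AB| ∈ {6}
|AD| ∈ {13}
|CD| ∈ {3}
|BD| ∈ [7, 19]
|AC| ∈ [10, 16]
|BC| ∈ [4, 22]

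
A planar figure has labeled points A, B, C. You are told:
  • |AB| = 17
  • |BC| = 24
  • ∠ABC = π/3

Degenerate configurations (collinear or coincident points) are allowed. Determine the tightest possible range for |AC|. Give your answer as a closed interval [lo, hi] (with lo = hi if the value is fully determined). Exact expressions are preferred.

|AC| = √(457)  (≈ 21.3776)

|AB| ∈ {17}
|BC| ∈ {24}
|AC| ∈ {√(457)}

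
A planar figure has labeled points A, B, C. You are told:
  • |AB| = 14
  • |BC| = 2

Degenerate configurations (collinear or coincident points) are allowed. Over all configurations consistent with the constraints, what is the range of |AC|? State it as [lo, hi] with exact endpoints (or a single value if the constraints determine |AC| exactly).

|AB| ∈ {14}
|BC| ∈ {2}
|AC| ∈ [12, 16]

|AC| ∈ [12, 16]  (≈ [12.0000, 16.0000])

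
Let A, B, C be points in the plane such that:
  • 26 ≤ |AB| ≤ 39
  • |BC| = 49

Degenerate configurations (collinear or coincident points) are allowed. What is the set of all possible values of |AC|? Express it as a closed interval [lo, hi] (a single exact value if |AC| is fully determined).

|AC| ∈ [10, 88]  (≈ [10.0000, 88.0000])

|AB| ∈ [26, 39]
|BC| ∈ {49}
|AC| ∈ [10, 88]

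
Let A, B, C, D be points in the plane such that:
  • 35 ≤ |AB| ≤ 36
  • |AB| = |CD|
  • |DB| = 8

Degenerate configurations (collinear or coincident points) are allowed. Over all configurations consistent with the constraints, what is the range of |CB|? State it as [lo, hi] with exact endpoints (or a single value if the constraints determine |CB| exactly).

|AB| ∈ [35, 36]
|BD| ∈ {8}
|CD| ∈ [35, 36]
|AD| ∈ [27, 44]
|BC| ∈ [27, 44]
|AC| ∈ [0, 80]

|CB| ∈ [27, 44]  (≈ [27.0000, 44.0000])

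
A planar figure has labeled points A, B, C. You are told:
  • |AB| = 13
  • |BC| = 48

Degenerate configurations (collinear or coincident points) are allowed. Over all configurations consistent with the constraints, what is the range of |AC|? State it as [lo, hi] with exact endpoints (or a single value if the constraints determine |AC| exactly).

|AB| ∈ {13}
|BC| ∈ {48}
|AC| ∈ [35, 61]

|AC| ∈ [35, 61]  (≈ [35.0000, 61.0000])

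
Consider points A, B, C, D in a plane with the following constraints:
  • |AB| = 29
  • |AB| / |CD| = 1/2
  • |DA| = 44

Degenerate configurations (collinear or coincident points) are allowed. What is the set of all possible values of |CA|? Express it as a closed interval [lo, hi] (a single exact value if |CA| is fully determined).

|CA| ∈ [14, 102]  (≈ [14.0000, 102.0000])

|AB| ∈ {29}
|AD| ∈ {44}
|CD| ∈ {58}
|BD| ∈ [15, 73]
|AC| ∈ [14, 102]
|BC| ∈ [0, 131]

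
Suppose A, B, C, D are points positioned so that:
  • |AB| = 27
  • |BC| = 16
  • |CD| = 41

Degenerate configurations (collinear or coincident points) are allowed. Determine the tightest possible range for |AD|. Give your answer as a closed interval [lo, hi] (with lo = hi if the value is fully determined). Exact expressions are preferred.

|AD| ∈ [0, 84]  (≈ [0.0000, 84.0000])

|AB| ∈ {27}
|BC| ∈ {16}
|CD| ∈ {41}
|AC| ∈ [11, 43]
|BD| ∈ [25, 57]
|AD| ∈ [0, 84]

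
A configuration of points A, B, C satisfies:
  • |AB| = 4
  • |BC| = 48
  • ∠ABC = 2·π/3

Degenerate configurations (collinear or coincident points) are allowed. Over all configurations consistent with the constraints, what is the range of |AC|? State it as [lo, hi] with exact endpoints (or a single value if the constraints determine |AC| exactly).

|AB| ∈ {4}
|BC| ∈ {48}
|AC| ∈ {4·√(157)}

|AC| = 4·√(157)  (≈ 50.1199)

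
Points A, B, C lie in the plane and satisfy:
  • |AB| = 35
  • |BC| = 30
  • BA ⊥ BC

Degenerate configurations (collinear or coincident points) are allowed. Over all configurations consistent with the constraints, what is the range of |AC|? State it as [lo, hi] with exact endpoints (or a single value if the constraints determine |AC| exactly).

|AB| ∈ {35}
|BC| ∈ {30}
|AC| ∈ {5·√(85)}

|AC| = 5·√(85)  (≈ 46.0977)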